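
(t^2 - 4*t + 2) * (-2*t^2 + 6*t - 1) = -2*t^4 + 14*t^3 - 29*t^2 + 16*t - 2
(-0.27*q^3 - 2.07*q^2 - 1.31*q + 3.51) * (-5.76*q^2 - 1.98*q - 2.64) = 1.5552*q^5 + 12.4578*q^4 + 12.357*q^3 - 12.159*q^2 - 3.4914*q - 9.2664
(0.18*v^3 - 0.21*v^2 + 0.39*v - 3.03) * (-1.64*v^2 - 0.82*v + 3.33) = -0.2952*v^5 + 0.1968*v^4 + 0.132*v^3 + 3.9501*v^2 + 3.7833*v - 10.0899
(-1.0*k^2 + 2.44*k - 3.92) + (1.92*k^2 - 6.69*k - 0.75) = 0.92*k^2 - 4.25*k - 4.67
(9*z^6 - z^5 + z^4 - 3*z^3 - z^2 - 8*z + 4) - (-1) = 9*z^6 - z^5 + z^4 - 3*z^3 - z^2 - 8*z + 5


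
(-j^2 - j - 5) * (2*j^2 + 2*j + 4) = -2*j^4 - 4*j^3 - 16*j^2 - 14*j - 20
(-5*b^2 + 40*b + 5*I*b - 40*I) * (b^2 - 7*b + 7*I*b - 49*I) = -5*b^4 + 75*b^3 - 30*I*b^3 - 315*b^2 + 450*I*b^2 + 525*b - 1680*I*b - 1960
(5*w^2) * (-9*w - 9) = -45*w^3 - 45*w^2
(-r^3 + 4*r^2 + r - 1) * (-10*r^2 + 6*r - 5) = 10*r^5 - 46*r^4 + 19*r^3 - 4*r^2 - 11*r + 5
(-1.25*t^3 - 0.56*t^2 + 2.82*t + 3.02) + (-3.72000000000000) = -1.25*t^3 - 0.56*t^2 + 2.82*t - 0.7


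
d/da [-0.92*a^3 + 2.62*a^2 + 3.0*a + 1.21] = -2.76*a^2 + 5.24*a + 3.0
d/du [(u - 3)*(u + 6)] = 2*u + 3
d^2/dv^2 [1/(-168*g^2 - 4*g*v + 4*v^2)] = (-42*g^2 - g*v + v^2 - (g - 2*v)^2)/(2*(42*g^2 + g*v - v^2)^3)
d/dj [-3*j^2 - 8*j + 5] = -6*j - 8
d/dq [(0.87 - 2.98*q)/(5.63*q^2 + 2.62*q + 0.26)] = (16.7774*q^2 - 9.7962*q - 3.0542)/(31.6969*q^4 + 29.5012*q^3 + 9.792*q^2 + 1.3624*q + 0.0676)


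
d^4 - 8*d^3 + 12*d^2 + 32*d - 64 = (d - 4)^2*(d - 2)*(d + 2)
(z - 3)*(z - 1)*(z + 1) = z^3 - 3*z^2 - z + 3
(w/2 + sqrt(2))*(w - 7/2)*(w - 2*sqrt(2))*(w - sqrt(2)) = w^4/2 - 7*w^3/4 - sqrt(2)*w^3/2 - 4*w^2 + 7*sqrt(2)*w^2/4 + 4*sqrt(2)*w + 14*w - 14*sqrt(2)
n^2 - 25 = (n - 5)*(n + 5)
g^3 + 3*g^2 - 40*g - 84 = (g - 6)*(g + 2)*(g + 7)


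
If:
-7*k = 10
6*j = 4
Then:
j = 2/3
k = -10/7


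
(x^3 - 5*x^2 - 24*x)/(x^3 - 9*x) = (x - 8)/(x - 3)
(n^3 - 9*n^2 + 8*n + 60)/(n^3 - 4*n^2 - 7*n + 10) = (n - 6)/(n - 1)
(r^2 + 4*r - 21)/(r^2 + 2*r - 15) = (r + 7)/(r + 5)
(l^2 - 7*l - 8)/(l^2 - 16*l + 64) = (l + 1)/(l - 8)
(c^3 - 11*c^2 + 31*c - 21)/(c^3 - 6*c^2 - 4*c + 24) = (c^3 - 11*c^2 + 31*c - 21)/(c^3 - 6*c^2 - 4*c + 24)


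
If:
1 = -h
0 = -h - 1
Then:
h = -1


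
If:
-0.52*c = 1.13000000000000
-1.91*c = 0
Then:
No Solution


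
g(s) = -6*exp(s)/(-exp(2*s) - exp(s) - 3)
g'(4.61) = -0.06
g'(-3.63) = 0.05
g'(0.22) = 0.32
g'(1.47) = -0.60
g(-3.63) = 0.05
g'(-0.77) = 0.57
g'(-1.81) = 0.29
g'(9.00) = 0.00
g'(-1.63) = 0.33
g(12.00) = 0.00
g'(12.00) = 0.00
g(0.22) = 1.29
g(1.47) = 0.99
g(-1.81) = 0.31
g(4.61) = 0.06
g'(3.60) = -0.15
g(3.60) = 0.16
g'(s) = -6*(2*exp(2*s) + exp(s))*exp(s)/(-exp(2*s) - exp(s) - 3)^2 - 6*exp(s)/(-exp(2*s) - exp(s) - 3)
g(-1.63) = 0.36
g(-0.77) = 0.76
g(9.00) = 0.00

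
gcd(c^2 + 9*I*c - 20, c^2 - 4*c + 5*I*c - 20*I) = c + 5*I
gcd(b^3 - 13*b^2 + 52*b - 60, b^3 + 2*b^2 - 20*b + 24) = b - 2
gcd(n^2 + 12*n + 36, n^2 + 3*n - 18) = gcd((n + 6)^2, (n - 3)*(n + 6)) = n + 6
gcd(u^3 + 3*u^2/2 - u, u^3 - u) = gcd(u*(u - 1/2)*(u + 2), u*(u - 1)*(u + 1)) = u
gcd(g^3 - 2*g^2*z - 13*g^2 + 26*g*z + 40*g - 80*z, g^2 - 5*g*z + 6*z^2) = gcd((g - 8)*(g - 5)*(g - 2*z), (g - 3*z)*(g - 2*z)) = -g + 2*z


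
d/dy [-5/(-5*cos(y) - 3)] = 25*sin(y)/(5*cos(y) + 3)^2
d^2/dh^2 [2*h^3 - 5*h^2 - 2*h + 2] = 12*h - 10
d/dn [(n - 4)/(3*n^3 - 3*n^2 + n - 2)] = (3*n^3 - 3*n^2 + n - (n - 4)*(9*n^2 - 6*n + 1) - 2)/(3*n^3 - 3*n^2 + n - 2)^2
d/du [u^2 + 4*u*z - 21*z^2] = 2*u + 4*z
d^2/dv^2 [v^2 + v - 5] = 2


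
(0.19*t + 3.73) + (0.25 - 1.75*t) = 3.98 - 1.56*t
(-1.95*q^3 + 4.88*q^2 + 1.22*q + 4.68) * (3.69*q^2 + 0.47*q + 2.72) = -7.1955*q^5 + 17.0907*q^4 + 1.4914*q^3 + 31.1162*q^2 + 5.518*q + 12.7296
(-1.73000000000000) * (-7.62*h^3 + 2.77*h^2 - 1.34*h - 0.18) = 13.1826*h^3 - 4.7921*h^2 + 2.3182*h + 0.3114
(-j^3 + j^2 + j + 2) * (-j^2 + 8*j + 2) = j^5 - 9*j^4 + 5*j^3 + 8*j^2 + 18*j + 4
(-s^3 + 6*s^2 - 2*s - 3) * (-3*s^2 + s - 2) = 3*s^5 - 19*s^4 + 14*s^3 - 5*s^2 + s + 6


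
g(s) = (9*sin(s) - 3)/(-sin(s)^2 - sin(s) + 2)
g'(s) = (2*sin(s)*cos(s) + cos(s))*(9*sin(s) - 3)/(-sin(s)^2 - sin(s) + 2)^2 + 9*cos(s)/(-sin(s)^2 - sin(s) + 2) = 3*(3*sin(s)^2 - 2*sin(s) + 5)*cos(s)/(sin(s)^2 + sin(s) - 2)^2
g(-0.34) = -2.70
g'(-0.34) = 3.44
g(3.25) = -1.90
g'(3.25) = -3.56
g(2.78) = 0.12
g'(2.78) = -5.66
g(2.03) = 16.89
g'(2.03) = -82.97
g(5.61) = -3.85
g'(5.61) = 3.48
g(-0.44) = -3.04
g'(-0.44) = 3.45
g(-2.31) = -4.40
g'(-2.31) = -3.41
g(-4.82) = 343.41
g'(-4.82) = 6419.85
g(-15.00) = -3.97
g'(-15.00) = -3.48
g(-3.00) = -2.01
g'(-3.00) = -3.53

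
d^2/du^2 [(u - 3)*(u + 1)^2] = 6*u - 2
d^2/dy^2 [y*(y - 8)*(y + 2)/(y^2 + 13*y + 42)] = 42*(9*y^3 + 114*y^2 + 348*y - 88)/(y^6 + 39*y^5 + 633*y^4 + 5473*y^3 + 26586*y^2 + 68796*y + 74088)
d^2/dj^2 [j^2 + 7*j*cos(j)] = -7*j*cos(j) - 14*sin(j) + 2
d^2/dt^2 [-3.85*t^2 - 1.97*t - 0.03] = -7.70000000000000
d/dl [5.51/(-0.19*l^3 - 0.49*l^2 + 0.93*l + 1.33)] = (3.1407*l^2 + 5.3998*l - 5.1243)/(0.19*l^3 + 0.49*l^2 - 0.93*l - 1.33)^2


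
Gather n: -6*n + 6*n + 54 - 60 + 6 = 0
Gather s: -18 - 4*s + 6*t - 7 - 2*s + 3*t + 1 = -6*s + 9*t - 24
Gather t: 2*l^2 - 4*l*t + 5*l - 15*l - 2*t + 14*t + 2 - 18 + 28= 2*l^2 - 10*l + t*(12 - 4*l) + 12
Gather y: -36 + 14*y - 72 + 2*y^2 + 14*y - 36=2*y^2 + 28*y - 144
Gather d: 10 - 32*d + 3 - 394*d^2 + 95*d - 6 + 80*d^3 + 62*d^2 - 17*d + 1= 80*d^3 - 332*d^2 + 46*d + 8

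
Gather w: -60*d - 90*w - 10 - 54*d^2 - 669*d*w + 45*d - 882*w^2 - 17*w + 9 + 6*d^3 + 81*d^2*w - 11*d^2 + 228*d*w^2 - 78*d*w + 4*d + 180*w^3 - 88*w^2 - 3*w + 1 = 6*d^3 - 65*d^2 - 11*d + 180*w^3 + w^2*(228*d - 970) + w*(81*d^2 - 747*d - 110)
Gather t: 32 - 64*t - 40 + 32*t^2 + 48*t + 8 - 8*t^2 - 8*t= 24*t^2 - 24*t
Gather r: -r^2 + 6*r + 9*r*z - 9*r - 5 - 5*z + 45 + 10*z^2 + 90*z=-r^2 + r*(9*z - 3) + 10*z^2 + 85*z + 40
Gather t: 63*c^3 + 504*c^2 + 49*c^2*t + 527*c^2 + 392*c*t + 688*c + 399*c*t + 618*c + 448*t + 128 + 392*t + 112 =63*c^3 + 1031*c^2 + 1306*c + t*(49*c^2 + 791*c + 840) + 240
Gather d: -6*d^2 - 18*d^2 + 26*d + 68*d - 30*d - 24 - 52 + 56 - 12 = -24*d^2 + 64*d - 32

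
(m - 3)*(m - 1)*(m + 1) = m^3 - 3*m^2 - m + 3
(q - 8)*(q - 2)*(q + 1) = q^3 - 9*q^2 + 6*q + 16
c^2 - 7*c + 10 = (c - 5)*(c - 2)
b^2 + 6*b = b*(b + 6)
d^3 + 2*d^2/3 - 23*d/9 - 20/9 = (d - 5/3)*(d + 1)*(d + 4/3)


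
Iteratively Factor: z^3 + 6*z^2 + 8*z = (z + 2)*(z^2 + 4*z) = (z + 2)*(z + 4)*(z)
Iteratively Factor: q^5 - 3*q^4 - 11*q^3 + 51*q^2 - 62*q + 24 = (q - 2)*(q^4 - q^3 - 13*q^2 + 25*q - 12) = (q - 2)*(q - 1)*(q^3 - 13*q + 12) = (q - 3)*(q - 2)*(q - 1)*(q^2 + 3*q - 4) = (q - 3)*(q - 2)*(q - 1)*(q + 4)*(q - 1)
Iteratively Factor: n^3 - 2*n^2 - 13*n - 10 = (n + 1)*(n^2 - 3*n - 10) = (n - 5)*(n + 1)*(n + 2)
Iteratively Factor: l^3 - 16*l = (l)*(l^2 - 16) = l*(l - 4)*(l + 4)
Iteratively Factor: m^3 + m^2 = (m + 1)*(m^2) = m*(m + 1)*(m)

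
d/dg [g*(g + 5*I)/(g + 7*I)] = (g^2 + 14*I*g - 35)/(g^2 + 14*I*g - 49)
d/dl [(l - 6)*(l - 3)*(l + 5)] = 3*l^2 - 8*l - 27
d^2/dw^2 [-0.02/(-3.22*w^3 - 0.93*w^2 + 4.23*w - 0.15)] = (-(0.3864*w + 0.0372)*(3.22*w^3 + 0.93*w^2 - 4.23*w + 0.15) + 0.02*(9.66*w^2 + 1.86*w - 4.23)*(19.32*w^2 + 3.72*w - 8.46))/(3.22*w^3 + 0.93*w^2 - 4.23*w + 0.15)^3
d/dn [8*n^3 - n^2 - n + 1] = 24*n^2 - 2*n - 1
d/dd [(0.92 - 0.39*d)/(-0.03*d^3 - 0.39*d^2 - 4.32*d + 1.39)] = (-0.0234*d^3 - 0.0693*d^2 + 0.7176*d + 3.4323)/(0.0009*d^6 + 0.0234*d^5 + 0.4113*d^4 + 3.2862*d^3 + 17.5782*d^2 - 12.0096*d + 1.9321)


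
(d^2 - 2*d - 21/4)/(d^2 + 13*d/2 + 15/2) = (d - 7/2)/(d + 5)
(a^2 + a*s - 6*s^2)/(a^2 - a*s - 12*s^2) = (-a + 2*s)/(-a + 4*s)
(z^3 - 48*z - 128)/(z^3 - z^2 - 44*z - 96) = (z + 4)/(z + 3)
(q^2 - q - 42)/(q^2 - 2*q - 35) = (q + 6)/(q + 5)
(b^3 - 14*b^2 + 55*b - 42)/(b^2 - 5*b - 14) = (b^2 - 7*b + 6)/(b + 2)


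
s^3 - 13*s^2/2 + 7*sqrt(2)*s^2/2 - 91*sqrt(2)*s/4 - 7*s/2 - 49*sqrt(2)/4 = (s - 7)*(s + 1/2)*(s + 7*sqrt(2)/2)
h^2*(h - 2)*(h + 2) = h^4 - 4*h^2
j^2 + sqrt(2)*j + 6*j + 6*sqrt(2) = (j + 6)*(j + sqrt(2))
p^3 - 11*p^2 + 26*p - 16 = (p - 8)*(p - 2)*(p - 1)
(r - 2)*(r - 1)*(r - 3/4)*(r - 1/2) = r^4 - 17*r^3/4 + 49*r^2/8 - 29*r/8 + 3/4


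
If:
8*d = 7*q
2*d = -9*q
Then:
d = 0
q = 0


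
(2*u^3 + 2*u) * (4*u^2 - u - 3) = 8*u^5 - 2*u^4 + 2*u^3 - 2*u^2 - 6*u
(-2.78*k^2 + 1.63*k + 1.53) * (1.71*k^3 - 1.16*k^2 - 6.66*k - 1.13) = -4.7538*k^5 + 6.0121*k^4 + 19.2403*k^3 - 9.4892*k^2 - 12.0317*k - 1.7289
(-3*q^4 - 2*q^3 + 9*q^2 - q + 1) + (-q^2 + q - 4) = -3*q^4 - 2*q^3 + 8*q^2 - 3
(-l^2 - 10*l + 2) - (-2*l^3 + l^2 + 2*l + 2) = 2*l^3 - 2*l^2 - 12*l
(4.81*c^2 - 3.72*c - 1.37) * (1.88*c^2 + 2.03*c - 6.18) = 9.0428*c^4 + 2.7707*c^3 - 39.853*c^2 + 20.2085*c + 8.4666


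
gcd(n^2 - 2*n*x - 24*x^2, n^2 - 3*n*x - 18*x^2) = -n + 6*x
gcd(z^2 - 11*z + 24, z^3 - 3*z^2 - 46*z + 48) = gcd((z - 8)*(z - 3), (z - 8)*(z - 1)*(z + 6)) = z - 8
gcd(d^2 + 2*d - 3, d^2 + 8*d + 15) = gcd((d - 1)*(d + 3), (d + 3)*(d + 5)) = d + 3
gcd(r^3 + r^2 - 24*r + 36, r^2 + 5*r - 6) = r + 6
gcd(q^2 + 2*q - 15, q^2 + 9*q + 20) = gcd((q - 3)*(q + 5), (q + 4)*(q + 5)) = q + 5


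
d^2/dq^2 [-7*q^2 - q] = -14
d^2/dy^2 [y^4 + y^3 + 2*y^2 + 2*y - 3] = 12*y^2 + 6*y + 4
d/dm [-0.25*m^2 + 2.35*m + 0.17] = 2.35 - 0.5*m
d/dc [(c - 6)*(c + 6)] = 2*c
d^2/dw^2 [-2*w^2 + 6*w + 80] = -4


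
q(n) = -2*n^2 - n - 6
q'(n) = -4*n - 1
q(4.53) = -51.57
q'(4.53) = -19.12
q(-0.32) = -5.88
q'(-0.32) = 0.28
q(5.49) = -71.77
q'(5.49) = -22.96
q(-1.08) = -7.25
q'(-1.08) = 3.32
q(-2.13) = -12.94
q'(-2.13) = 7.52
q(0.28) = -6.44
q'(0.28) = -2.12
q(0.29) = -6.46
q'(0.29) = -2.16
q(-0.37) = -5.90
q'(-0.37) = 0.48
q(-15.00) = -441.00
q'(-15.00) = 59.00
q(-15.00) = -441.00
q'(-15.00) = 59.00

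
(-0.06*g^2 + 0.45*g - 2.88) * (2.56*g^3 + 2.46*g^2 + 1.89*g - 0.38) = -0.1536*g^5 + 1.0044*g^4 - 6.3792*g^3 - 6.2115*g^2 - 5.6142*g + 1.0944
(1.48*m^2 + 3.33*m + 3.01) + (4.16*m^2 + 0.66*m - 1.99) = 5.64*m^2 + 3.99*m + 1.02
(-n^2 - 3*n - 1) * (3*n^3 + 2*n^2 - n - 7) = -3*n^5 - 11*n^4 - 8*n^3 + 8*n^2 + 22*n + 7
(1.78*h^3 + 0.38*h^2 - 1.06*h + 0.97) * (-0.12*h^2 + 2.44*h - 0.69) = -0.2136*h^5 + 4.2976*h^4 - 0.1738*h^3 - 2.965*h^2 + 3.0982*h - 0.6693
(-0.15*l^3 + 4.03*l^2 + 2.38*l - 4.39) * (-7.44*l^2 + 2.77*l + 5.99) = 1.116*l^5 - 30.3987*l^4 - 7.4426*l^3 + 63.3939*l^2 + 2.0959*l - 26.2961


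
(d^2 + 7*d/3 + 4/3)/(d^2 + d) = (d + 4/3)/d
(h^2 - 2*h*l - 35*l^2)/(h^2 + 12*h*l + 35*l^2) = (h - 7*l)/(h + 7*l)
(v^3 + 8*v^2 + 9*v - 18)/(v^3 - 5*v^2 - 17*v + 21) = (v + 6)/(v - 7)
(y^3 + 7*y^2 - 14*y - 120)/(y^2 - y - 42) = (y^2 + y - 20)/(y - 7)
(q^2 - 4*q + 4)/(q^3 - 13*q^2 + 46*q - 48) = (q - 2)/(q^2 - 11*q + 24)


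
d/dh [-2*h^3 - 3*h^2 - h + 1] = -6*h^2 - 6*h - 1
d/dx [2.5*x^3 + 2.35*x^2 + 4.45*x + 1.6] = 7.5*x^2 + 4.7*x + 4.45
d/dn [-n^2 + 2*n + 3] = 2 - 2*n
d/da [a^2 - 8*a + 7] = 2*a - 8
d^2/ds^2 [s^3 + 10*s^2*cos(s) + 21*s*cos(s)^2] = -10*s^2*cos(s) - 40*s*sin(s) - 42*s*cos(2*s) + 6*s - 42*sin(2*s) + 20*cos(s)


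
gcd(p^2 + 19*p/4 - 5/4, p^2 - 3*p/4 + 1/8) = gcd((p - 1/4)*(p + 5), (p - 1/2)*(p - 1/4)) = p - 1/4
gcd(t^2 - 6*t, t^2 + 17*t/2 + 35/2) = 1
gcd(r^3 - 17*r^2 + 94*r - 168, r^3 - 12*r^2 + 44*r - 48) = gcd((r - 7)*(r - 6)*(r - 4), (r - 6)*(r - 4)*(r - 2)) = r^2 - 10*r + 24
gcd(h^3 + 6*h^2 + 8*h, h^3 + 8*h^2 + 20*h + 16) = h^2 + 6*h + 8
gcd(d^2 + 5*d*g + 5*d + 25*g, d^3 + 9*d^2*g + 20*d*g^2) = d + 5*g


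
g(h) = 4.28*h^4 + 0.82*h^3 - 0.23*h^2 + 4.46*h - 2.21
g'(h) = 17.12*h^3 + 2.46*h^2 - 0.46*h + 4.46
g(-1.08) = -2.51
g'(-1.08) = -13.74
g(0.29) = -0.89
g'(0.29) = 4.95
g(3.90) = 1050.48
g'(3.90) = 1055.62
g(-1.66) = 18.50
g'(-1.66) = -66.31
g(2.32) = 141.13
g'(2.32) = 230.41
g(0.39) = -0.36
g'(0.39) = 5.67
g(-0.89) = -4.25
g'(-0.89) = -5.25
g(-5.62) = 4089.52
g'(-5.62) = -2954.13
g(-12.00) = 87244.27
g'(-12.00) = -29219.14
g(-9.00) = 27422.32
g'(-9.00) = -12272.62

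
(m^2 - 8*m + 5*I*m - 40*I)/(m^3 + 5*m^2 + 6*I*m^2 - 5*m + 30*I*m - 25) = (m - 8)/(m^2 + m*(5 + I) + 5*I)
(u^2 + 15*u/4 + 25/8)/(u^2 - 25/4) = (4*u + 5)/(2*(2*u - 5))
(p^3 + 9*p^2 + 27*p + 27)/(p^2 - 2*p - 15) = (p^2 + 6*p + 9)/(p - 5)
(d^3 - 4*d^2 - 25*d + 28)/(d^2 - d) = d - 3 - 28/d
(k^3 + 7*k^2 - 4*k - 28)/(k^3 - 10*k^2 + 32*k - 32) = (k^2 + 9*k + 14)/(k^2 - 8*k + 16)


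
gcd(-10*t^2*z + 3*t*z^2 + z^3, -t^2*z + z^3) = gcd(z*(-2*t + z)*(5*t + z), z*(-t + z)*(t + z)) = z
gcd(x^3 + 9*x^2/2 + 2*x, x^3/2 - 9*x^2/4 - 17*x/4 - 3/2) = x + 1/2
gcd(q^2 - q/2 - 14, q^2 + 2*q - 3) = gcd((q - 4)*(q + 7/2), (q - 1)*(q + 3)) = 1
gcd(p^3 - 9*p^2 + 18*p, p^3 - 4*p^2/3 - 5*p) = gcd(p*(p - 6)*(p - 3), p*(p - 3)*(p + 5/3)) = p^2 - 3*p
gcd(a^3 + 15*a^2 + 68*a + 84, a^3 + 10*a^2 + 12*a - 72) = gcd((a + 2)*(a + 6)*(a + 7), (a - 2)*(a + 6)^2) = a + 6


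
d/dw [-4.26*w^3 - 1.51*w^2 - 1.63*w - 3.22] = -12.78*w^2 - 3.02*w - 1.63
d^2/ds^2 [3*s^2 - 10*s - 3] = 6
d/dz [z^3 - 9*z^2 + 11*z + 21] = 3*z^2 - 18*z + 11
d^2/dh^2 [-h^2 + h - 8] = -2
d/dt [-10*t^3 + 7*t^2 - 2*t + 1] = -30*t^2 + 14*t - 2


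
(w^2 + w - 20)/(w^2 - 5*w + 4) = (w + 5)/(w - 1)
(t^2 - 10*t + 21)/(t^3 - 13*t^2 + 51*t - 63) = 1/(t - 3)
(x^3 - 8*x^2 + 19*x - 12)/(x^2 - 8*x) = (x^3 - 8*x^2 + 19*x - 12)/(x*(x - 8))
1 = 1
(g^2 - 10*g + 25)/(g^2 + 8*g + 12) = (g^2 - 10*g + 25)/(g^2 + 8*g + 12)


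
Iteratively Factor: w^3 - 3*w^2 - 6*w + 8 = (w + 2)*(w^2 - 5*w + 4) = (w - 4)*(w + 2)*(w - 1)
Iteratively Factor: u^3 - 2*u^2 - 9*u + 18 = (u - 3)*(u^2 + u - 6) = (u - 3)*(u + 3)*(u - 2)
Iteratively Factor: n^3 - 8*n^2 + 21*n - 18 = (n - 3)*(n^2 - 5*n + 6) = (n - 3)*(n - 2)*(n - 3)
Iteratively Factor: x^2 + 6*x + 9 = (x + 3)*(x + 3)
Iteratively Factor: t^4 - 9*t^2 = (t)*(t^3 - 9*t) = t*(t - 3)*(t^2 + 3*t) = t^2*(t - 3)*(t + 3)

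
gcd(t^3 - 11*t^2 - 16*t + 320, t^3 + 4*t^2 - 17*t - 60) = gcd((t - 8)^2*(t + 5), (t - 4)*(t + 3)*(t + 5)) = t + 5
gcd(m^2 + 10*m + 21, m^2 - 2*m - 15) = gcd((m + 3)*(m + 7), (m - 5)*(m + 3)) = m + 3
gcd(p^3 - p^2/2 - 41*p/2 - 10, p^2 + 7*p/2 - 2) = p + 4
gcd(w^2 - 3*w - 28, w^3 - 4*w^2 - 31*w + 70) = w - 7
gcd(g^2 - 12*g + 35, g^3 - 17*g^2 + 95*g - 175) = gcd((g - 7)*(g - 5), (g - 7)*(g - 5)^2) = g^2 - 12*g + 35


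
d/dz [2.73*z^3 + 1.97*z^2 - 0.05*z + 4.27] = 8.19*z^2 + 3.94*z - 0.05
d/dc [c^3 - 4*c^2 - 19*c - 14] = 3*c^2 - 8*c - 19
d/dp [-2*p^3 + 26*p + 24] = 26 - 6*p^2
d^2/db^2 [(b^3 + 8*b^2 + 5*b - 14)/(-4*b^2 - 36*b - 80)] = 3*(b^3 - 3*b^2 - 87*b - 241)/(b^6 + 27*b^5 + 303*b^4 + 1809*b^3 + 6060*b^2 + 10800*b + 8000)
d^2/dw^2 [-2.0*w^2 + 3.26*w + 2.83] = -4.00000000000000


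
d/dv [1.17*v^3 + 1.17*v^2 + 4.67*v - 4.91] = 3.51*v^2 + 2.34*v + 4.67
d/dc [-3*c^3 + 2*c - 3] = 2 - 9*c^2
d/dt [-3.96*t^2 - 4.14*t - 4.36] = -7.92*t - 4.14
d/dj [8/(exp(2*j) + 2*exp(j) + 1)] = -16*(exp(j) + 1)*exp(j)/(exp(2*j) + 2*exp(j) + 1)^2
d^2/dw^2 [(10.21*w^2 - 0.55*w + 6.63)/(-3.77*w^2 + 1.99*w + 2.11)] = (2.27373675443232e-13*w^4 - 137.562776*w^3 - 1052.694084*w^2 + 324.692004*w - 253.52092)/(53.582633*w^6 - 84.851013*w^5 - 45.178926*w^4 + 87.098519*w^3 + 25.285818*w^2 - 26.579037*w - 9.393931)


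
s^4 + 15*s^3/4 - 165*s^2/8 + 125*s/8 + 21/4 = (s - 2)*(s - 3/2)*(s + 1/4)*(s + 7)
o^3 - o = o*(o - 1)*(o + 1)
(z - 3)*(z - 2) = z^2 - 5*z + 6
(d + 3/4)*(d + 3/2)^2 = d^3 + 15*d^2/4 + 9*d/2 + 27/16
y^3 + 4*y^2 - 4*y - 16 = (y - 2)*(y + 2)*(y + 4)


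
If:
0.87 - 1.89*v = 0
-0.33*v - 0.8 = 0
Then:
No Solution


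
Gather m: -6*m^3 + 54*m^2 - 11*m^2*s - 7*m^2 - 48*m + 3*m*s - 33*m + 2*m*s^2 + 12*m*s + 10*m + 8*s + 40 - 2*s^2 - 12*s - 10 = -6*m^3 + m^2*(47 - 11*s) + m*(2*s^2 + 15*s - 71) - 2*s^2 - 4*s + 30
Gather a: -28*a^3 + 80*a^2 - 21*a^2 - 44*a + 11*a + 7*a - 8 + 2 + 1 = -28*a^3 + 59*a^2 - 26*a - 5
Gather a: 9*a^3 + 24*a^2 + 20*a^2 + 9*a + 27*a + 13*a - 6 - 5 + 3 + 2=9*a^3 + 44*a^2 + 49*a - 6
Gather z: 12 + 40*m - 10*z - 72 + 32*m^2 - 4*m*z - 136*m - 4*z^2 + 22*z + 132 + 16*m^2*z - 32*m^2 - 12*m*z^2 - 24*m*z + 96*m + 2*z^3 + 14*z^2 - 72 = 2*z^3 + z^2*(10 - 12*m) + z*(16*m^2 - 28*m + 12)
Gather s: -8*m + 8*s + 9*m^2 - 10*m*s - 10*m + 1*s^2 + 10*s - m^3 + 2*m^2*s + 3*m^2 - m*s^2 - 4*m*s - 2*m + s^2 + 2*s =-m^3 + 12*m^2 - 20*m + s^2*(2 - m) + s*(2*m^2 - 14*m + 20)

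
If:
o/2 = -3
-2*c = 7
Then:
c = -7/2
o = -6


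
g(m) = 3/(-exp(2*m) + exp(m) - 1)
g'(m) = 3*(2*exp(2*m) - exp(m))/(-exp(2*m) + exp(m) - 1)^2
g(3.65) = -0.00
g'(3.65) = 0.00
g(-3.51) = -3.09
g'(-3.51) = -0.09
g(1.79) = -0.10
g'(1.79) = 0.21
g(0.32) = -1.97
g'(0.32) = 3.14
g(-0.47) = -3.92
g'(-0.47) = 0.80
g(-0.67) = -4.00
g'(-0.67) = 0.06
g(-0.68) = -4.00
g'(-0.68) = 0.04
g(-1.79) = -3.48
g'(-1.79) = -0.45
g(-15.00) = -3.00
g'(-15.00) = 0.00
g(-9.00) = -3.00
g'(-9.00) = 0.00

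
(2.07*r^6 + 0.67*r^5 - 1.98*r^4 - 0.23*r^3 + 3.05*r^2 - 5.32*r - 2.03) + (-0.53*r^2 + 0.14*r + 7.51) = 2.07*r^6 + 0.67*r^5 - 1.98*r^4 - 0.23*r^3 + 2.52*r^2 - 5.18*r + 5.48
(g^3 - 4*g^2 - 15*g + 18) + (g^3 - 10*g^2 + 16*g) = 2*g^3 - 14*g^2 + g + 18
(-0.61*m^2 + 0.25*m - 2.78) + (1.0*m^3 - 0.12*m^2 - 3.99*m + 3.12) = 1.0*m^3 - 0.73*m^2 - 3.74*m + 0.34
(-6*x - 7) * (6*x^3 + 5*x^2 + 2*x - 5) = -36*x^4 - 72*x^3 - 47*x^2 + 16*x + 35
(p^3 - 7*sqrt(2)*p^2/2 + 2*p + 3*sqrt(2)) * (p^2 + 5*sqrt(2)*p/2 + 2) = p^5 - sqrt(2)*p^4 - 27*p^3/2 + sqrt(2)*p^2 + 19*p + 6*sqrt(2)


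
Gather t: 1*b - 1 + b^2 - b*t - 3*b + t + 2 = b^2 - 2*b + t*(1 - b) + 1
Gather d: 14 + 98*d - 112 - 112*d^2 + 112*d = -112*d^2 + 210*d - 98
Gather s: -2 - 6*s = -6*s - 2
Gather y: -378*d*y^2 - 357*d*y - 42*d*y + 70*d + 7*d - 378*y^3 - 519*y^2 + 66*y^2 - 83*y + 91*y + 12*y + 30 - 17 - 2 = 77*d - 378*y^3 + y^2*(-378*d - 453) + y*(20 - 399*d) + 11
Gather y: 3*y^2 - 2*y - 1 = 3*y^2 - 2*y - 1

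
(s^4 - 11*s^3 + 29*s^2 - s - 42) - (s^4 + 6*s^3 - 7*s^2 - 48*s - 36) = -17*s^3 + 36*s^2 + 47*s - 6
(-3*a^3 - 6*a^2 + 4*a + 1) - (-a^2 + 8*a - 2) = -3*a^3 - 5*a^2 - 4*a + 3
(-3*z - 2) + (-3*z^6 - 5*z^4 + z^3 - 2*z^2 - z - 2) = -3*z^6 - 5*z^4 + z^3 - 2*z^2 - 4*z - 4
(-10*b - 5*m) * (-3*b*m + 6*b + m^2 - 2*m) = 30*b^2*m - 60*b^2 + 5*b*m^2 - 10*b*m - 5*m^3 + 10*m^2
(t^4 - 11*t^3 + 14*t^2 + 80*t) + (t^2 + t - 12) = t^4 - 11*t^3 + 15*t^2 + 81*t - 12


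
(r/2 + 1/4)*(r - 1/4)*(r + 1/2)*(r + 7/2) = r^4/2 + 17*r^3/8 + 21*r^2/16 - r/32 - 7/64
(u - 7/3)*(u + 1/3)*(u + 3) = u^3 + u^2 - 61*u/9 - 7/3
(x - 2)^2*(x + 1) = x^3 - 3*x^2 + 4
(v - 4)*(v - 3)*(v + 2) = v^3 - 5*v^2 - 2*v + 24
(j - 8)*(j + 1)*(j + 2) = j^3 - 5*j^2 - 22*j - 16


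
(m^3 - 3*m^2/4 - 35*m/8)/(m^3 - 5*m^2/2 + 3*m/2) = (8*m^2 - 6*m - 35)/(4*(2*m^2 - 5*m + 3))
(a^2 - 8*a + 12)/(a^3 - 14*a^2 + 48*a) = (a - 2)/(a*(a - 8))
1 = 1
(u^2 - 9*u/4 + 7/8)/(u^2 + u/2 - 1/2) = (u - 7/4)/(u + 1)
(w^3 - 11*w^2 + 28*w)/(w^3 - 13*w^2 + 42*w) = (w - 4)/(w - 6)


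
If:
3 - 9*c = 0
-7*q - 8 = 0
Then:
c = 1/3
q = -8/7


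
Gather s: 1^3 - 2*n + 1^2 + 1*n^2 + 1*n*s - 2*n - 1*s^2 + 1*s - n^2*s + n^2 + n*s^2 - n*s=2*n^2 - 4*n + s^2*(n - 1) + s*(1 - n^2) + 2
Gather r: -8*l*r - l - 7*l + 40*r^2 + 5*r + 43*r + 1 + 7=-8*l + 40*r^2 + r*(48 - 8*l) + 8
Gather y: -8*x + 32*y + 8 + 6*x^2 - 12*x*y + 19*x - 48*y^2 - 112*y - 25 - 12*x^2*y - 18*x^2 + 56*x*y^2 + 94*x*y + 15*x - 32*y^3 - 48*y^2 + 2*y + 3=-12*x^2 + 26*x - 32*y^3 + y^2*(56*x - 96) + y*(-12*x^2 + 82*x - 78) - 14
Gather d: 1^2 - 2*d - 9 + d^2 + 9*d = d^2 + 7*d - 8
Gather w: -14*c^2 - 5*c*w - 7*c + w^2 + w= -14*c^2 - 7*c + w^2 + w*(1 - 5*c)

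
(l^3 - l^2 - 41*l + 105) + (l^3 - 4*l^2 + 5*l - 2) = 2*l^3 - 5*l^2 - 36*l + 103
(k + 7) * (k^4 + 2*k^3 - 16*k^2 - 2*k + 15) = k^5 + 9*k^4 - 2*k^3 - 114*k^2 + k + 105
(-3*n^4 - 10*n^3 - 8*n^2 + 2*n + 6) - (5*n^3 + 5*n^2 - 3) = -3*n^4 - 15*n^3 - 13*n^2 + 2*n + 9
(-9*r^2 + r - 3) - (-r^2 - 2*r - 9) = -8*r^2 + 3*r + 6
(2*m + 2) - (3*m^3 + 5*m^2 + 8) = -3*m^3 - 5*m^2 + 2*m - 6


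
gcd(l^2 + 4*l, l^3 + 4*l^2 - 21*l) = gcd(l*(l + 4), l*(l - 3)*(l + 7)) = l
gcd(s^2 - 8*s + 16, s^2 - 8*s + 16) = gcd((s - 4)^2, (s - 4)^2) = s^2 - 8*s + 16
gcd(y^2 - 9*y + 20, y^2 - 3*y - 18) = 1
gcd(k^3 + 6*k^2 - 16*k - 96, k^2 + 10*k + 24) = k^2 + 10*k + 24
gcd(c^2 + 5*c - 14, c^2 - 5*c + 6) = c - 2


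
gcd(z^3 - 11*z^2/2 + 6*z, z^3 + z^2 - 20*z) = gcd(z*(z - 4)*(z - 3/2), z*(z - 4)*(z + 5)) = z^2 - 4*z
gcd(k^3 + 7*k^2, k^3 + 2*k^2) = k^2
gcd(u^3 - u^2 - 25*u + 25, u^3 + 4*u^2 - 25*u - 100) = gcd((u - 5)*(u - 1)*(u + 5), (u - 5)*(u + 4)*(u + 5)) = u^2 - 25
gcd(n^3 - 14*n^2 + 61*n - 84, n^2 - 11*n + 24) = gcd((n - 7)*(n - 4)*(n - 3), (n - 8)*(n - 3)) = n - 3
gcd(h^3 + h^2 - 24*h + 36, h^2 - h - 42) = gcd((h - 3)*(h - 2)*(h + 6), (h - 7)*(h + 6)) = h + 6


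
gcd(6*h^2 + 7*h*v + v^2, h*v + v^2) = h + v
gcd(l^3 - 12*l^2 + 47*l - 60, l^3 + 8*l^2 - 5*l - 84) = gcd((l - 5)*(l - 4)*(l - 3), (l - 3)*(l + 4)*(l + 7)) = l - 3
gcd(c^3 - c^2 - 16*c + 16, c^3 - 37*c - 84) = c + 4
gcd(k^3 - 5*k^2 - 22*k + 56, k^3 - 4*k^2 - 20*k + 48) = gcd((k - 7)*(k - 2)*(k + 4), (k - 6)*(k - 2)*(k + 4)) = k^2 + 2*k - 8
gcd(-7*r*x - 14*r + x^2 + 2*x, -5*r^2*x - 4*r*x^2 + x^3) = 1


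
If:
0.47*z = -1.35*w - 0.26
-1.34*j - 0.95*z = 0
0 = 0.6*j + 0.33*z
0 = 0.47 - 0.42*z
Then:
No Solution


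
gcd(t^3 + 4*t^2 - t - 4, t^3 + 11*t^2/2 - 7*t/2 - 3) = t - 1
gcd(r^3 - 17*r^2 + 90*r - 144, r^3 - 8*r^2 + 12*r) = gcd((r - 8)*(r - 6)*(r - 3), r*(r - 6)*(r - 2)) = r - 6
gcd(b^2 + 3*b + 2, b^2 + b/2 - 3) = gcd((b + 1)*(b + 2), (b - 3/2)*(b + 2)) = b + 2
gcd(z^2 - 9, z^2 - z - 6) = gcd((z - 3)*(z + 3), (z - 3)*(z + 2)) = z - 3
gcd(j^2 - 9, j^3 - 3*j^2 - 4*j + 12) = j - 3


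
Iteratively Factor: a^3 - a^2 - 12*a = (a + 3)*(a^2 - 4*a) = (a - 4)*(a + 3)*(a)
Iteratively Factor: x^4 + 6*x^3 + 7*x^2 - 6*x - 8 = (x + 4)*(x^3 + 2*x^2 - x - 2) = (x + 2)*(x + 4)*(x^2 - 1) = (x - 1)*(x + 2)*(x + 4)*(x + 1)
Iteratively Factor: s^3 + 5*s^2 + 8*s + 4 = (s + 2)*(s^2 + 3*s + 2) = (s + 2)^2*(s + 1)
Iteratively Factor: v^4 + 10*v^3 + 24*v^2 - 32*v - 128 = (v - 2)*(v^3 + 12*v^2 + 48*v + 64) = (v - 2)*(v + 4)*(v^2 + 8*v + 16) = (v - 2)*(v + 4)^2*(v + 4)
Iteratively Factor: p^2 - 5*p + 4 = (p - 4)*(p - 1)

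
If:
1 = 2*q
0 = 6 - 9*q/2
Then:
No Solution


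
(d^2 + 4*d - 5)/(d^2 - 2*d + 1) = (d + 5)/(d - 1)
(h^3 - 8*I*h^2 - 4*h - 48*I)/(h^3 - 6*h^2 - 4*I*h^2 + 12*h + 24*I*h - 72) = (h - 4*I)/(h - 6)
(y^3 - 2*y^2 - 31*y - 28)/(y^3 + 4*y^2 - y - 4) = (y - 7)/(y - 1)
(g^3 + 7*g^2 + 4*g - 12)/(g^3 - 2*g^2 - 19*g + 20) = (g^2 + 8*g + 12)/(g^2 - g - 20)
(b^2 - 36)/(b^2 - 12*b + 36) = (b + 6)/(b - 6)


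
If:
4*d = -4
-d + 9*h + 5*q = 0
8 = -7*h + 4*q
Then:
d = -1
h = -44/71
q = 65/71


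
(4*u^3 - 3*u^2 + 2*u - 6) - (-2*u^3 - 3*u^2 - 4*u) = 6*u^3 + 6*u - 6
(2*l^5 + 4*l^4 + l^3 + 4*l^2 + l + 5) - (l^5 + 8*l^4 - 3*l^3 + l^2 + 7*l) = l^5 - 4*l^4 + 4*l^3 + 3*l^2 - 6*l + 5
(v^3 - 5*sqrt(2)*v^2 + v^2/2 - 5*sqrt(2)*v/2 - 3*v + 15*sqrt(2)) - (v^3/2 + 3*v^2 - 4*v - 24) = v^3/2 - 5*sqrt(2)*v^2 - 5*v^2/2 - 5*sqrt(2)*v/2 + v + 15*sqrt(2) + 24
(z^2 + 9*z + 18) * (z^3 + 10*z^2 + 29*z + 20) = z^5 + 19*z^4 + 137*z^3 + 461*z^2 + 702*z + 360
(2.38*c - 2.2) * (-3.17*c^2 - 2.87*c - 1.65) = -7.5446*c^3 + 0.143400000000001*c^2 + 2.387*c + 3.63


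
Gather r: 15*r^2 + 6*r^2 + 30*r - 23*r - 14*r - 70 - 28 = 21*r^2 - 7*r - 98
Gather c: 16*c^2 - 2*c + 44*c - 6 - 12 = 16*c^2 + 42*c - 18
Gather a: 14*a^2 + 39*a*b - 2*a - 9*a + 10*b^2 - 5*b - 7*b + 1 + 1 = 14*a^2 + a*(39*b - 11) + 10*b^2 - 12*b + 2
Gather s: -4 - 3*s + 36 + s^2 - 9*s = s^2 - 12*s + 32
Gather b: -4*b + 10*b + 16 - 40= 6*b - 24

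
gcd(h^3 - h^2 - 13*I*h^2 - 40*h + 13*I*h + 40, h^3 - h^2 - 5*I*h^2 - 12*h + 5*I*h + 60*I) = h - 5*I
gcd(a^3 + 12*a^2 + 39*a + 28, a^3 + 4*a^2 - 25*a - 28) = a^2 + 8*a + 7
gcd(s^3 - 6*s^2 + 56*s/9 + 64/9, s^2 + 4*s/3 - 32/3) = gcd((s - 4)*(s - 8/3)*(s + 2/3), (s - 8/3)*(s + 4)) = s - 8/3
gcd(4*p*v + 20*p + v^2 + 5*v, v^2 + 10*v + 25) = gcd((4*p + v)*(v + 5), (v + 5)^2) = v + 5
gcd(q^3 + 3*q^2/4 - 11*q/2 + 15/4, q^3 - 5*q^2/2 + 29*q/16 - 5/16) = q^2 - 9*q/4 + 5/4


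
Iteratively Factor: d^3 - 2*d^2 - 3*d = (d + 1)*(d^2 - 3*d) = (d - 3)*(d + 1)*(d)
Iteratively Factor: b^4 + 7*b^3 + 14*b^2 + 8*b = (b + 2)*(b^3 + 5*b^2 + 4*b) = b*(b + 2)*(b^2 + 5*b + 4) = b*(b + 1)*(b + 2)*(b + 4)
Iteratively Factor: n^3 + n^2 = (n + 1)*(n^2) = n*(n + 1)*(n)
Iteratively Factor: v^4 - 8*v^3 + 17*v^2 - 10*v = (v - 2)*(v^3 - 6*v^2 + 5*v) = (v - 2)*(v - 1)*(v^2 - 5*v) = (v - 5)*(v - 2)*(v - 1)*(v)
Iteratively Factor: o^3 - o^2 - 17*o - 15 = (o + 3)*(o^2 - 4*o - 5) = (o + 1)*(o + 3)*(o - 5)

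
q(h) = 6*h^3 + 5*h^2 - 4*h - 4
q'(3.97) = 319.40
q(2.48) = 108.35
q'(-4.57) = 326.23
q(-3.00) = -109.00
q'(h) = 18*h^2 + 10*h - 4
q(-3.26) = -145.70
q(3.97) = 434.35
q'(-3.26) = 154.70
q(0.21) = -4.56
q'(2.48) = 131.51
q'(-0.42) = -5.02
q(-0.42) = -1.88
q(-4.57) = -453.96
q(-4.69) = -494.23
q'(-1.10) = 6.78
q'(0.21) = -1.11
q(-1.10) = -1.54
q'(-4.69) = 345.03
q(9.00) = 4739.00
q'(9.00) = 1544.00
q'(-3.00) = 128.00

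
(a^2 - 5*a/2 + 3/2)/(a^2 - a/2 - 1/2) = (2*a - 3)/(2*a + 1)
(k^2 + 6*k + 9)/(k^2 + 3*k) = (k + 3)/k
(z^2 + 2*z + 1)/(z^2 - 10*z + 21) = (z^2 + 2*z + 1)/(z^2 - 10*z + 21)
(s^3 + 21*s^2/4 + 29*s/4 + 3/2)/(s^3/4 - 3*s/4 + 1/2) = (4*s^2 + 13*s + 3)/(s^2 - 2*s + 1)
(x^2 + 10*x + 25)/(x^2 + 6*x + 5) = (x + 5)/(x + 1)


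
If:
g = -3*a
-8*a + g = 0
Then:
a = 0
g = 0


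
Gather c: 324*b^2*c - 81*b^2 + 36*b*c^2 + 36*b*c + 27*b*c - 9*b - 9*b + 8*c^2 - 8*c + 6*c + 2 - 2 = -81*b^2 - 18*b + c^2*(36*b + 8) + c*(324*b^2 + 63*b - 2)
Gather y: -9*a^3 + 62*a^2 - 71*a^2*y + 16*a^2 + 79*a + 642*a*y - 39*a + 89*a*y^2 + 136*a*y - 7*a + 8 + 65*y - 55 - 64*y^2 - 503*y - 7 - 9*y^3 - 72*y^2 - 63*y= -9*a^3 + 78*a^2 + 33*a - 9*y^3 + y^2*(89*a - 136) + y*(-71*a^2 + 778*a - 501) - 54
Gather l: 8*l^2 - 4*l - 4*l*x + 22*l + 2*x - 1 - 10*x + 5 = 8*l^2 + l*(18 - 4*x) - 8*x + 4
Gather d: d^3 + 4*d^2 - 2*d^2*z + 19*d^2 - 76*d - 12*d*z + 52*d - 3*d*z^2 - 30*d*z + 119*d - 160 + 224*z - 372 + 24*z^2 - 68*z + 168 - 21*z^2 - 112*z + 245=d^3 + d^2*(23 - 2*z) + d*(-3*z^2 - 42*z + 95) + 3*z^2 + 44*z - 119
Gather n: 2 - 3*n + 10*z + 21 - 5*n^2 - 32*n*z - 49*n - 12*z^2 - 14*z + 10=-5*n^2 + n*(-32*z - 52) - 12*z^2 - 4*z + 33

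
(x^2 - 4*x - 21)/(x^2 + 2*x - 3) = (x - 7)/(x - 1)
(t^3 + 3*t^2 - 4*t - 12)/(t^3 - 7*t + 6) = (t + 2)/(t - 1)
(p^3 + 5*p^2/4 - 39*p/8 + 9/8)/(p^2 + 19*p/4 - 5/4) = (2*p^2 + 3*p - 9)/(2*(p + 5))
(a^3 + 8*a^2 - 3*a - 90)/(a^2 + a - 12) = (a^2 + 11*a + 30)/(a + 4)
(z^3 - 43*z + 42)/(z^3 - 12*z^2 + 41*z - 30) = (z + 7)/(z - 5)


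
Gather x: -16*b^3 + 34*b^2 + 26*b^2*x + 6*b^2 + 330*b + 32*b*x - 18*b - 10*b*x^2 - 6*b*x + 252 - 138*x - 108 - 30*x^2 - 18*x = -16*b^3 + 40*b^2 + 312*b + x^2*(-10*b - 30) + x*(26*b^2 + 26*b - 156) + 144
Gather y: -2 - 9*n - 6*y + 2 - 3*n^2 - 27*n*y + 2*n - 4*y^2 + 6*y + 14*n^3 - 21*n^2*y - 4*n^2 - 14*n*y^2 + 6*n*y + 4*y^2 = 14*n^3 - 7*n^2 - 14*n*y^2 - 7*n + y*(-21*n^2 - 21*n)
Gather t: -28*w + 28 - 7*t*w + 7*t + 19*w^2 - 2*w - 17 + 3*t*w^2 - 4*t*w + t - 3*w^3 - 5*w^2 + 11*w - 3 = t*(3*w^2 - 11*w + 8) - 3*w^3 + 14*w^2 - 19*w + 8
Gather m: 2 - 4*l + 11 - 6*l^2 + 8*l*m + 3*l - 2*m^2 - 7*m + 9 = -6*l^2 - l - 2*m^2 + m*(8*l - 7) + 22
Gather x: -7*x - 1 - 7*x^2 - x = -7*x^2 - 8*x - 1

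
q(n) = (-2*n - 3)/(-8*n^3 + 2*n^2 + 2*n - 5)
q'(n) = (-2*n - 3)*(24*n^2 - 4*n - 2)/(-8*n^3 + 2*n^2 + 2*n - 5)^2 - 2/(-8*n^3 + 2*n^2 + 2*n - 5)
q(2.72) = 0.06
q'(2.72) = -0.05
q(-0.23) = 0.48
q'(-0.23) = 0.36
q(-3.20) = 0.01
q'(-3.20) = 0.00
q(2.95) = 0.05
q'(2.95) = -0.04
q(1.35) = 0.31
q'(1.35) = -0.51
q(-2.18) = 0.02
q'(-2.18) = -0.00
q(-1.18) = -0.07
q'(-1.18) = -0.55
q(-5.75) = 0.01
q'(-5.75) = 0.00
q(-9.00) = 0.00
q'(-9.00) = 0.00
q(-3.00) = 0.01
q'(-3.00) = 0.00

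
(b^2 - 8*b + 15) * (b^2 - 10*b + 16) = b^4 - 18*b^3 + 111*b^2 - 278*b + 240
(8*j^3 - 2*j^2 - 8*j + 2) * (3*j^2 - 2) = 24*j^5 - 6*j^4 - 40*j^3 + 10*j^2 + 16*j - 4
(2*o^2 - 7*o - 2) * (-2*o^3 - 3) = -4*o^5 + 14*o^4 + 4*o^3 - 6*o^2 + 21*o + 6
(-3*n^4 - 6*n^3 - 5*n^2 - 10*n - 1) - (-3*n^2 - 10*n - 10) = -3*n^4 - 6*n^3 - 2*n^2 + 9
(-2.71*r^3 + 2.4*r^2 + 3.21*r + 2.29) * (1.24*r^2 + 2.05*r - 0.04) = -3.3604*r^5 - 2.5795*r^4 + 9.0088*r^3 + 9.3241*r^2 + 4.5661*r - 0.0916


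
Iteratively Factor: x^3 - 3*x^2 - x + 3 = (x - 1)*(x^2 - 2*x - 3) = (x - 1)*(x + 1)*(x - 3)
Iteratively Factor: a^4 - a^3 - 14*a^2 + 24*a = (a + 4)*(a^3 - 5*a^2 + 6*a) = (a - 3)*(a + 4)*(a^2 - 2*a) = (a - 3)*(a - 2)*(a + 4)*(a)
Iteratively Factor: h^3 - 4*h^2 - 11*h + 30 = (h - 5)*(h^2 + h - 6) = (h - 5)*(h + 3)*(h - 2)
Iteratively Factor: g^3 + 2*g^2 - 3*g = (g - 1)*(g^2 + 3*g) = (g - 1)*(g + 3)*(g)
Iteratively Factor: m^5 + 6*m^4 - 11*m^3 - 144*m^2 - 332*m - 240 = (m + 2)*(m^4 + 4*m^3 - 19*m^2 - 106*m - 120) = (m + 2)*(m + 4)*(m^3 - 19*m - 30) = (m - 5)*(m + 2)*(m + 4)*(m^2 + 5*m + 6) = (m - 5)*(m + 2)*(m + 3)*(m + 4)*(m + 2)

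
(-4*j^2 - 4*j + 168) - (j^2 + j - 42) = -5*j^2 - 5*j + 210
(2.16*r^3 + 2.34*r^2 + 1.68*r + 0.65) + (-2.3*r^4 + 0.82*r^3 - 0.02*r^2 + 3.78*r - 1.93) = -2.3*r^4 + 2.98*r^3 + 2.32*r^2 + 5.46*r - 1.28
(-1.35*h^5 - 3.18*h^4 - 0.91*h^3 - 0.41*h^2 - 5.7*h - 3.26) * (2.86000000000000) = -3.861*h^5 - 9.0948*h^4 - 2.6026*h^3 - 1.1726*h^2 - 16.302*h - 9.3236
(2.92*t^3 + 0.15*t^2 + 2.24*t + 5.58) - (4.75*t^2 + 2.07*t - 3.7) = 2.92*t^3 - 4.6*t^2 + 0.17*t + 9.28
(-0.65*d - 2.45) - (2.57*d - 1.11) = -3.22*d - 1.34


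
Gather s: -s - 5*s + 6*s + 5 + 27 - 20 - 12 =0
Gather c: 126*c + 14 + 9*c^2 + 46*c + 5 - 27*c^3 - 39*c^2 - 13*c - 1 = -27*c^3 - 30*c^2 + 159*c + 18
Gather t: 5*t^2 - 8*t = 5*t^2 - 8*t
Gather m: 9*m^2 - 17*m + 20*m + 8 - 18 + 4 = 9*m^2 + 3*m - 6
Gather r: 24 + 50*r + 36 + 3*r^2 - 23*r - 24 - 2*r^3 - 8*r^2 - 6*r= -2*r^3 - 5*r^2 + 21*r + 36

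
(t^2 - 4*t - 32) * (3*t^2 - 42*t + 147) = 3*t^4 - 54*t^3 + 219*t^2 + 756*t - 4704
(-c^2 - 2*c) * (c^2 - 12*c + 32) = -c^4 + 10*c^3 - 8*c^2 - 64*c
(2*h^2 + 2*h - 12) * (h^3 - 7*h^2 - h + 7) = 2*h^5 - 12*h^4 - 28*h^3 + 96*h^2 + 26*h - 84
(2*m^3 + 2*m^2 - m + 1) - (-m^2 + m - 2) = 2*m^3 + 3*m^2 - 2*m + 3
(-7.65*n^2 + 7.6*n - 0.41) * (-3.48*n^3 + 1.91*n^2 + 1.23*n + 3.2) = 26.622*n^5 - 41.0595*n^4 + 6.5333*n^3 - 15.9151*n^2 + 23.8157*n - 1.312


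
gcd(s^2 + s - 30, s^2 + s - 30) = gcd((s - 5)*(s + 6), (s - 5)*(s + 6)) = s^2 + s - 30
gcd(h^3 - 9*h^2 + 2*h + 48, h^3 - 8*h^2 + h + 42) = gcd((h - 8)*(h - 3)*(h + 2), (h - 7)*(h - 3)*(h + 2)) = h^2 - h - 6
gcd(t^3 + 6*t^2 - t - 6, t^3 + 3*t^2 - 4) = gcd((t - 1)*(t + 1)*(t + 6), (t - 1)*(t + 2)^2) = t - 1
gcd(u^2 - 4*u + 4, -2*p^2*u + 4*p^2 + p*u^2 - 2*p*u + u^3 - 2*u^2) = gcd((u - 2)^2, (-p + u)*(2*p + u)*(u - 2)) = u - 2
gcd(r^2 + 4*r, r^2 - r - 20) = r + 4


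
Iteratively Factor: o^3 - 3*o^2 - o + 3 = (o - 1)*(o^2 - 2*o - 3) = (o - 3)*(o - 1)*(o + 1)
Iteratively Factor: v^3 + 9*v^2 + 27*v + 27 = (v + 3)*(v^2 + 6*v + 9) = (v + 3)^2*(v + 3)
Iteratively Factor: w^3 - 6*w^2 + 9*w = (w - 3)*(w^2 - 3*w) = (w - 3)^2*(w)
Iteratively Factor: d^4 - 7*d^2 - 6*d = (d + 2)*(d^3 - 2*d^2 - 3*d) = (d + 1)*(d + 2)*(d^2 - 3*d) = d*(d + 1)*(d + 2)*(d - 3)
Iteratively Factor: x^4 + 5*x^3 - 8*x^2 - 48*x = (x)*(x^3 + 5*x^2 - 8*x - 48) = x*(x - 3)*(x^2 + 8*x + 16) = x*(x - 3)*(x + 4)*(x + 4)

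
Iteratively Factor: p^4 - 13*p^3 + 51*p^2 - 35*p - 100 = (p - 5)*(p^3 - 8*p^2 + 11*p + 20) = (p - 5)*(p + 1)*(p^2 - 9*p + 20) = (p - 5)^2*(p + 1)*(p - 4)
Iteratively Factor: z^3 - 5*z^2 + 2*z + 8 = (z + 1)*(z^2 - 6*z + 8) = (z - 2)*(z + 1)*(z - 4)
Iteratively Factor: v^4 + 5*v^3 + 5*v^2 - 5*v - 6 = (v + 3)*(v^3 + 2*v^2 - v - 2) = (v - 1)*(v + 3)*(v^2 + 3*v + 2) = (v - 1)*(v + 1)*(v + 3)*(v + 2)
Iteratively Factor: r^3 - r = (r - 1)*(r^2 + r) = (r - 1)*(r + 1)*(r)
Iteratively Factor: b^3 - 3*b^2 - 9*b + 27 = (b + 3)*(b^2 - 6*b + 9) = (b - 3)*(b + 3)*(b - 3)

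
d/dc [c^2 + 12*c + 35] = 2*c + 12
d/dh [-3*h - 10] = -3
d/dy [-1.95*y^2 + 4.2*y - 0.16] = 4.2 - 3.9*y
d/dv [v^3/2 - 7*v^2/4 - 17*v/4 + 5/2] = 3*v^2/2 - 7*v/2 - 17/4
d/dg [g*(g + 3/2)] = 2*g + 3/2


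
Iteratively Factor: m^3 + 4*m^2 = (m)*(m^2 + 4*m) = m^2*(m + 4)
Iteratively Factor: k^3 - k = (k - 1)*(k^2 + k) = k*(k - 1)*(k + 1)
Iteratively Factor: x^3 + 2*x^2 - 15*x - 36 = (x + 3)*(x^2 - x - 12) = (x - 4)*(x + 3)*(x + 3)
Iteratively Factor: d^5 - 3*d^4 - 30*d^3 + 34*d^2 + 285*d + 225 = (d - 5)*(d^4 + 2*d^3 - 20*d^2 - 66*d - 45) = (d - 5)^2*(d^3 + 7*d^2 + 15*d + 9) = (d - 5)^2*(d + 3)*(d^2 + 4*d + 3) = (d - 5)^2*(d + 1)*(d + 3)*(d + 3)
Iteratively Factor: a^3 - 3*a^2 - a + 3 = (a - 1)*(a^2 - 2*a - 3) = (a - 1)*(a + 1)*(a - 3)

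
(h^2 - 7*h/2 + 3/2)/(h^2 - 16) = (2*h^2 - 7*h + 3)/(2*(h^2 - 16))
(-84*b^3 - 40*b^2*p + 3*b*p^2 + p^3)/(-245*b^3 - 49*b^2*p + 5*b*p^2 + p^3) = (-12*b^2 - 4*b*p + p^2)/(-35*b^2 - 2*b*p + p^2)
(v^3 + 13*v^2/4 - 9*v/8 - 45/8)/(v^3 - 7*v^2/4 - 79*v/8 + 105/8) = (2*v + 3)/(2*v - 7)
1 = 1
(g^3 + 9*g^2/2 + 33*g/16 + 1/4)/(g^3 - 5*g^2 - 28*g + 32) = (g^2 + g/2 + 1/16)/(g^2 - 9*g + 8)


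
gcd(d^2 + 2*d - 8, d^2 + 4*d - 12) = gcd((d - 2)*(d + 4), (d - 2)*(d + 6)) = d - 2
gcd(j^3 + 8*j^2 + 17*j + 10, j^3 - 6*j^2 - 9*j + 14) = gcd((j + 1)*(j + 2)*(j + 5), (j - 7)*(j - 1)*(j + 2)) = j + 2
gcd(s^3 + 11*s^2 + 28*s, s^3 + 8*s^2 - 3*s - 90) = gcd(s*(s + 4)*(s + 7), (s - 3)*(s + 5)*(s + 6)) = 1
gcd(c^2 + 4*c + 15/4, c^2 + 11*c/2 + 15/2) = c + 5/2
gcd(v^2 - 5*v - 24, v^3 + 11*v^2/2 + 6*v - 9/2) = v + 3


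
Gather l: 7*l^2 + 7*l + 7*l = 7*l^2 + 14*l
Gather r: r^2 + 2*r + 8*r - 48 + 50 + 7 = r^2 + 10*r + 9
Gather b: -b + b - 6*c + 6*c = 0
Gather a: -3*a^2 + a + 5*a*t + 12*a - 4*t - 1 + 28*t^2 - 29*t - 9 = -3*a^2 + a*(5*t + 13) + 28*t^2 - 33*t - 10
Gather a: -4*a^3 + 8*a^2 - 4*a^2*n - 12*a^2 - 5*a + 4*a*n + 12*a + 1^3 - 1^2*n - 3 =-4*a^3 + a^2*(-4*n - 4) + a*(4*n + 7) - n - 2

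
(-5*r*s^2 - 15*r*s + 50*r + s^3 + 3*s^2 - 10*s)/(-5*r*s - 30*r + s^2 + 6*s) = (s^2 + 3*s - 10)/(s + 6)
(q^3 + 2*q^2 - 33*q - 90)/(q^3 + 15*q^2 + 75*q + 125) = (q^2 - 3*q - 18)/(q^2 + 10*q + 25)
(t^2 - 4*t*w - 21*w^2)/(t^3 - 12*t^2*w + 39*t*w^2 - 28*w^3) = (t + 3*w)/(t^2 - 5*t*w + 4*w^2)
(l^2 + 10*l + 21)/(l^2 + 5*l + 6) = (l + 7)/(l + 2)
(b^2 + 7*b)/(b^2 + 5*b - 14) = b/(b - 2)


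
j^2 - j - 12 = (j - 4)*(j + 3)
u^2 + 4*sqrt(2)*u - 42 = (u - 3*sqrt(2))*(u + 7*sqrt(2))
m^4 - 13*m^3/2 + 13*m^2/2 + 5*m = m*(m - 5)*(m - 2)*(m + 1/2)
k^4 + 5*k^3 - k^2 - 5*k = k*(k - 1)*(k + 1)*(k + 5)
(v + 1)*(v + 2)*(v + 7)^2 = v^4 + 17*v^3 + 93*v^2 + 175*v + 98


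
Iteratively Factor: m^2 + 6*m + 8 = (m + 2)*(m + 4)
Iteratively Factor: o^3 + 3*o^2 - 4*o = (o + 4)*(o^2 - o) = o*(o + 4)*(o - 1)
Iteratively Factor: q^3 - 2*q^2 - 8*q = (q - 4)*(q^2 + 2*q) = (q - 4)*(q + 2)*(q)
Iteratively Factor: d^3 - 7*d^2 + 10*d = (d)*(d^2 - 7*d + 10) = d*(d - 2)*(d - 5)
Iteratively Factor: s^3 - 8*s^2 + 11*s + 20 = (s - 5)*(s^2 - 3*s - 4) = (s - 5)*(s + 1)*(s - 4)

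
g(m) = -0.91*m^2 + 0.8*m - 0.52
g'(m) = 0.8 - 1.82*m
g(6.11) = -29.60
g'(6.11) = -10.32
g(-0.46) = -1.08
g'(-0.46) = 1.64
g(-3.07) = -11.55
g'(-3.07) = 6.39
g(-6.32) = -41.92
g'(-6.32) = 12.30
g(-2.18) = -6.59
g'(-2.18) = 4.77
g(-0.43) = -1.03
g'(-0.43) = 1.58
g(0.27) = -0.37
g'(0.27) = 0.31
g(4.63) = -16.32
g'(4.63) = -7.63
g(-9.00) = -81.43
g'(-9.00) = 17.18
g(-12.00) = -141.16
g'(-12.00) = 22.64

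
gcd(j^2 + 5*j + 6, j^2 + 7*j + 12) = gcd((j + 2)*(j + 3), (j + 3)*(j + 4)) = j + 3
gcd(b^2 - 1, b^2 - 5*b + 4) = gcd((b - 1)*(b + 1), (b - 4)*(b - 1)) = b - 1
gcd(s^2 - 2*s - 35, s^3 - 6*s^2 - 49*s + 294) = s - 7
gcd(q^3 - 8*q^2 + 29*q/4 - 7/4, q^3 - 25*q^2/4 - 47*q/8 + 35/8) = q^2 - 15*q/2 + 7/2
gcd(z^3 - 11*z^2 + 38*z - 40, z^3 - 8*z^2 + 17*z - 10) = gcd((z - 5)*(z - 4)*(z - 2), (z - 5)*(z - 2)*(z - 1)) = z^2 - 7*z + 10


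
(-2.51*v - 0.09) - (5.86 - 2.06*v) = -0.45*v - 5.95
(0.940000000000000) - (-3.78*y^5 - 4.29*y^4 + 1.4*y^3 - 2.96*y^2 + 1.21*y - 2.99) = 3.78*y^5 + 4.29*y^4 - 1.4*y^3 + 2.96*y^2 - 1.21*y + 3.93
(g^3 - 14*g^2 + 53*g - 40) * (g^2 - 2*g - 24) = g^5 - 16*g^4 + 57*g^3 + 190*g^2 - 1192*g + 960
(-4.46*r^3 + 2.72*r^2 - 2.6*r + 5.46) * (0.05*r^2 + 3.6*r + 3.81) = -0.223*r^5 - 15.92*r^4 - 7.3306*r^3 + 1.2762*r^2 + 9.75*r + 20.8026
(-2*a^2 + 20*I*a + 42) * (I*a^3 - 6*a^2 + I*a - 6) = -2*I*a^5 - 8*a^4 - 80*I*a^3 - 260*a^2 - 78*I*a - 252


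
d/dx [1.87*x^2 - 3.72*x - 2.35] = 3.74*x - 3.72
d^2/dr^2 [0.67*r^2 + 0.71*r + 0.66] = 1.34000000000000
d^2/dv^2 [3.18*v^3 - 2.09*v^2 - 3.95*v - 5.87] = 19.08*v - 4.18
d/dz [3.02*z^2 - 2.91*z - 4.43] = 6.04*z - 2.91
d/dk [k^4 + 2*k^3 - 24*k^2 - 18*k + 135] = 4*k^3 + 6*k^2 - 48*k - 18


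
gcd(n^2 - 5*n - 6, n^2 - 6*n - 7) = n + 1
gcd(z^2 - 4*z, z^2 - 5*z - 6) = 1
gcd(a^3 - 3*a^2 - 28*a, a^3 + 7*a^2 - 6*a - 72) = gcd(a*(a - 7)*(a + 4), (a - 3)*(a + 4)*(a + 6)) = a + 4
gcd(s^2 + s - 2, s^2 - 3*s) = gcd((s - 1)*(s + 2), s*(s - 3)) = 1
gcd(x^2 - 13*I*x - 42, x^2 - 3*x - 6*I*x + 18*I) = x - 6*I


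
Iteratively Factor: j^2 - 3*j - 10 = (j - 5)*(j + 2)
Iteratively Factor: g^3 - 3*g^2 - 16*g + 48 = (g - 4)*(g^2 + g - 12) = (g - 4)*(g - 3)*(g + 4)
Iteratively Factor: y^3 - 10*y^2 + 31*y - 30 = (y - 5)*(y^2 - 5*y + 6) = (y - 5)*(y - 3)*(y - 2)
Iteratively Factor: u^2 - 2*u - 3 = (u - 3)*(u + 1)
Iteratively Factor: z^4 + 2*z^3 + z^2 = (z)*(z^3 + 2*z^2 + z) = z^2*(z^2 + 2*z + 1) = z^2*(z + 1)*(z + 1)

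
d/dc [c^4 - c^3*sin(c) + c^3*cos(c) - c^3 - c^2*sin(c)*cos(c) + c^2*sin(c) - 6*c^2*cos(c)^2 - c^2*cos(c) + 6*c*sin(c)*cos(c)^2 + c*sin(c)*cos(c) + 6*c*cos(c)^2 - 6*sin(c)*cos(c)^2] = -sqrt(2)*c^3*sin(c + pi/4) + 4*c^3 - 2*c^2*sin(c) + 6*c^2*sin(2*c) + 4*c^2*cos(c) - c^2*cos(2*c) - 3*c^2 + 2*c*sin(c) - 7*c*sin(2*c) - c*cos(c)/2 - 5*c*cos(2*c) + 9*c*cos(3*c)/2 - 6*c - 9*sin(c)/2 + sin(2*c)/2 + 3*sin(3*c)/2 + 9*cos(c)/2 + 3*cos(2*c) - 9*cos(3*c)/2 - 6*sqrt(2)*cos(c + pi/4) + 3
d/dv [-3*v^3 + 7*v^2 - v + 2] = -9*v^2 + 14*v - 1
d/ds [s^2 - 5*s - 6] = 2*s - 5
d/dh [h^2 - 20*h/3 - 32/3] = 2*h - 20/3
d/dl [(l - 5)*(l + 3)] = 2*l - 2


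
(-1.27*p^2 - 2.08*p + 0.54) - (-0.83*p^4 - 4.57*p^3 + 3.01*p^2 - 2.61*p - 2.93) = 0.83*p^4 + 4.57*p^3 - 4.28*p^2 + 0.53*p + 3.47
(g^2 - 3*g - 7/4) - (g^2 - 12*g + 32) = 9*g - 135/4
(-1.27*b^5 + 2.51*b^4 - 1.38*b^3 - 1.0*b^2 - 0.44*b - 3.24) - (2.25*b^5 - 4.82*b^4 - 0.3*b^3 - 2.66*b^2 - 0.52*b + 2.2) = -3.52*b^5 + 7.33*b^4 - 1.08*b^3 + 1.66*b^2 + 0.08*b - 5.44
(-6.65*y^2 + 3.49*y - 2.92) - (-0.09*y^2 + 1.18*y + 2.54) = -6.56*y^2 + 2.31*y - 5.46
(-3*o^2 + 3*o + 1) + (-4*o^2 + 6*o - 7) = -7*o^2 + 9*o - 6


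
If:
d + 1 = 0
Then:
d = -1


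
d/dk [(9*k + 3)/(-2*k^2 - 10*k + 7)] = 3*(6*k^2 + 4*k + 31)/(4*k^4 + 40*k^3 + 72*k^2 - 140*k + 49)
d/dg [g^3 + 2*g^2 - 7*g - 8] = 3*g^2 + 4*g - 7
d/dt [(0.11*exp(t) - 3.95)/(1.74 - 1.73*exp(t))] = -6.6421*exp(t)/(1.73*exp(t) - 1.74)^2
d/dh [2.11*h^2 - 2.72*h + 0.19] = 4.22*h - 2.72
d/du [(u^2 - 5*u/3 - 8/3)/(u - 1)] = (u^2 - 2*u + 13/3)/(u^2 - 2*u + 1)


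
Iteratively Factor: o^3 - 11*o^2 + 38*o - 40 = (o - 4)*(o^2 - 7*o + 10) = (o - 5)*(o - 4)*(o - 2)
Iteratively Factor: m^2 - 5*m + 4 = (m - 1)*(m - 4)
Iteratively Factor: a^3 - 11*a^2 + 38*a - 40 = (a - 2)*(a^2 - 9*a + 20) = (a - 4)*(a - 2)*(a - 5)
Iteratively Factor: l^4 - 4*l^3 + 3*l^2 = (l)*(l^3 - 4*l^2 + 3*l) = l*(l - 1)*(l^2 - 3*l) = l^2*(l - 1)*(l - 3)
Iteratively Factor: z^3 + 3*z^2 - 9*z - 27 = (z - 3)*(z^2 + 6*z + 9) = (z - 3)*(z + 3)*(z + 3)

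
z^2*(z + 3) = z^3 + 3*z^2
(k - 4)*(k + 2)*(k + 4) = k^3 + 2*k^2 - 16*k - 32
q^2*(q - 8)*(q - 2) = q^4 - 10*q^3 + 16*q^2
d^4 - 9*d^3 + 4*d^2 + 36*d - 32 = (d - 8)*(d - 2)*(d - 1)*(d + 2)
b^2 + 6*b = b*(b + 6)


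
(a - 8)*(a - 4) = a^2 - 12*a + 32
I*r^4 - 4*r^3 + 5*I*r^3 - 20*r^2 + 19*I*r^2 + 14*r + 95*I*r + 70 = (r + 5)*(r - 2*I)*(r + 7*I)*(I*r + 1)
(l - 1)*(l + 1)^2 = l^3 + l^2 - l - 1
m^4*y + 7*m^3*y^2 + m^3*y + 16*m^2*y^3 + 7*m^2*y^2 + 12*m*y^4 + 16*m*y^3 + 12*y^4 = (m + 2*y)^2*(m + 3*y)*(m*y + y)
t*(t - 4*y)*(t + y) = t^3 - 3*t^2*y - 4*t*y^2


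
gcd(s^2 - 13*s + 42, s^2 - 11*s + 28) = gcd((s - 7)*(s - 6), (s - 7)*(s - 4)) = s - 7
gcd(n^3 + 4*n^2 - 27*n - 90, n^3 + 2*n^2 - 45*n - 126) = n^2 + 9*n + 18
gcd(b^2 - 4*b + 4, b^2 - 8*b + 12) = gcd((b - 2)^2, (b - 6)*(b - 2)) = b - 2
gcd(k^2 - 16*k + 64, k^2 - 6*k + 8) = 1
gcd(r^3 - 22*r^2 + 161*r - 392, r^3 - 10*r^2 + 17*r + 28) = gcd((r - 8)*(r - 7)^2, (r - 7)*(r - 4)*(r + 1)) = r - 7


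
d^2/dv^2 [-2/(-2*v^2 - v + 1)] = 4*(-4*v^2 - 2*v + (4*v + 1)^2 + 2)/(2*v^2 + v - 1)^3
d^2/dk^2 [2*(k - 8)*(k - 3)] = 4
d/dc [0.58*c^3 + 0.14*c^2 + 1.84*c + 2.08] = 1.74*c^2 + 0.28*c + 1.84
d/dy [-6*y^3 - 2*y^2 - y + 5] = -18*y^2 - 4*y - 1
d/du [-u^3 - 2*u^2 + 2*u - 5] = -3*u^2 - 4*u + 2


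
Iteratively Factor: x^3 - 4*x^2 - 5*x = (x - 5)*(x^2 + x) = x*(x - 5)*(x + 1)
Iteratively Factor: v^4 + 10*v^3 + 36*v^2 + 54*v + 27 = (v + 1)*(v^3 + 9*v^2 + 27*v + 27) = (v + 1)*(v + 3)*(v^2 + 6*v + 9) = (v + 1)*(v + 3)^2*(v + 3)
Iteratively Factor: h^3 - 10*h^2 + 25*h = (h)*(h^2 - 10*h + 25) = h*(h - 5)*(h - 5)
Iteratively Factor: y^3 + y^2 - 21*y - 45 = (y - 5)*(y^2 + 6*y + 9) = (y - 5)*(y + 3)*(y + 3)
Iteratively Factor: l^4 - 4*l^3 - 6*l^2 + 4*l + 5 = (l + 1)*(l^3 - 5*l^2 - l + 5) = (l - 5)*(l + 1)*(l^2 - 1) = (l - 5)*(l - 1)*(l + 1)*(l + 1)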